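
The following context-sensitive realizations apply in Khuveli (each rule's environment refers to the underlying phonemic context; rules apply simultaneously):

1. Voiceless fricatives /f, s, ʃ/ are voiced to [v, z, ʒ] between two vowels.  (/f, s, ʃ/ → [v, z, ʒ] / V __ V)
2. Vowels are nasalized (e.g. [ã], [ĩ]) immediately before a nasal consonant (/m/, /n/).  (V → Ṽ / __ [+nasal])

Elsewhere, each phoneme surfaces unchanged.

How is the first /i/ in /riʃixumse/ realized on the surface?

[i]

/i/ — between /r/ and /ʃ/; rule 2 does not apply here → [i].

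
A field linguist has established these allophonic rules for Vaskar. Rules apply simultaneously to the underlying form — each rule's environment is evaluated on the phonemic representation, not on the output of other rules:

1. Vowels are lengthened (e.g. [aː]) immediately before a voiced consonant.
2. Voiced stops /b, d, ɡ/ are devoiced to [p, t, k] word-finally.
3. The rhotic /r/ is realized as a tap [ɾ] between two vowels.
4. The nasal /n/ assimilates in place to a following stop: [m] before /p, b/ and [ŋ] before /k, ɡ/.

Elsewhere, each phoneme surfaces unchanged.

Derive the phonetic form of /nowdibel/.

/n/ (word-initial) is in the target of rule 4 but the environment (before a labial or velar stop) is not met → [n].
/o/ (between /n/ and /w/) occurs before a voiced consonant → [oː] by rule 1.
/d/ (between /w/ and /i/) fails the environment for rule 2, so it stays [d].
Rule 1 applies to /i/ (between /d/ and /b/: before a voiced consonant) → [iː].
/b/ (between /i/ and /e/) fails the environment for rule 2, so it stays [b].
/e/ — between /b/ and /l/, before a voiced consonant — surfaces as [eː] (rule 1).

[noːwdiːbeːl]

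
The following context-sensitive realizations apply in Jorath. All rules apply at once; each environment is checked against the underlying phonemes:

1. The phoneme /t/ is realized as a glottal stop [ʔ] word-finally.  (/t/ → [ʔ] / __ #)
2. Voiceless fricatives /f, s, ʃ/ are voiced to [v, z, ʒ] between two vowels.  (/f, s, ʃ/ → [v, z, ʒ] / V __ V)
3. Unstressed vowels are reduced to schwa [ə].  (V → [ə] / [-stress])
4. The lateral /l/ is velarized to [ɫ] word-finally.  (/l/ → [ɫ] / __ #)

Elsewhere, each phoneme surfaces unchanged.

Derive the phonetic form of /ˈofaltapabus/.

[ˈovəltəpəbəs]

/o/ (word-initial) fails the environment for rule 3, so it stays [o].
/f/ meets the environment for rule 2 (between two vowels) → [v].
/a/ — between /f/ and /l/, in an unstressed syllable — surfaces as [ə] (rule 3).
/l/ (between /a/ and /t/) fails the environment for rule 4, so it stays [l].
/t/ (between /l/ and /a/): rule 1 targets it, but not word-finally → unchanged [t].
/a/ meets the environment for rule 3 (in an unstressed syllable) → [ə].
/p/ stays [p].
/a/ — between /p/ and /b/, in an unstressed syllable — surfaces as [ə] (rule 3).
/b/ stays [b].
/u/ (between /b/ and /s/) occurs in an unstressed syllable → [ə] by rule 3.
/s/ (word-final): rule 2 targets it, but not between two vowels → unchanged [s].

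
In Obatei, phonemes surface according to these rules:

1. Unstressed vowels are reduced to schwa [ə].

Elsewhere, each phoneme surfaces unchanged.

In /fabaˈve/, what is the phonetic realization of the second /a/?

[ə]

/a/ — between /b/ and /v/, in an unstressed syllable — surfaces as [ə] (rule 1).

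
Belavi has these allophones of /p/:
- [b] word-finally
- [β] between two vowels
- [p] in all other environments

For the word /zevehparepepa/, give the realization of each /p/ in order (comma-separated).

[p], [β], [β]

Occurrence 1 (position 6): no conditioning environment matches → elsewhere allophone [p].
Occurrence 2 (position 10): between two vowels → [β].
Occurrence 3 (position 12): between two vowels → [β].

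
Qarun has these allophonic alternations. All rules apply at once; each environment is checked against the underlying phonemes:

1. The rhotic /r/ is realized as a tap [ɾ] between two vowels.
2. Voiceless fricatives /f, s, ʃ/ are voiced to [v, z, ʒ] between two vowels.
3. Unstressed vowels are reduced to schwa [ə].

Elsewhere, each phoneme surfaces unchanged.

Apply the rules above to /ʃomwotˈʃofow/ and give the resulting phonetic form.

/ʃ/ (word-initial) is in the target of rule 2 but the environment (between two vowels) is not met → [ʃ].
/o/ (between /ʃ/ and /m/): in an unstressed syllable, so rule 3 applies → [ə].
/m/ (between /o/ and /w/) is unaffected → [m].
/w/ (between /m/ and /o/): no rule targets it → [w].
Rule 3 applies to /o/ (between /w/ and /t/: in an unstressed syllable) → [ə].
/t/ (between /o/ and /ʃ/): no rule targets it → [t].
/ʃ/ — between /t/ and /o/; rule 2 does not apply here → [ʃ].
/o/ (between /ʃ/ and /f/) fails the environment for rule 3, so it stays [o].
/f/ meets the environment for rule 2 (between two vowels) → [v].
/o/ meets the environment for rule 3 (in an unstressed syllable) → [ə].
/w/ (word-final): no rule targets it → [w].

[ʃəmwətˈʃovəw]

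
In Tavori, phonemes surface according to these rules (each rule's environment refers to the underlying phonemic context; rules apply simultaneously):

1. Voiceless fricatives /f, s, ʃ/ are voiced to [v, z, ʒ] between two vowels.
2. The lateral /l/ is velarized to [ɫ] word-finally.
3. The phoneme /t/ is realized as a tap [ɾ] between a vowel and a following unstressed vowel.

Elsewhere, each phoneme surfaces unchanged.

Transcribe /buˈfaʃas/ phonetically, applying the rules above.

[buˈvaʒas]

/b/ stays [b].
/u/ (between /b/ and /f/) is unaffected → [u].
/f/ meets the environment for rule 1 (between two vowels) → [v].
/a/ — not in any rule's target class → [a].
/ʃ/ (between /a/ and /a/) occurs between two vowels → [ʒ] by rule 1.
/a/ stays [a].
/s/ (word-final) is in the target of rule 1 but the environment (between two vowels) is not met → [s].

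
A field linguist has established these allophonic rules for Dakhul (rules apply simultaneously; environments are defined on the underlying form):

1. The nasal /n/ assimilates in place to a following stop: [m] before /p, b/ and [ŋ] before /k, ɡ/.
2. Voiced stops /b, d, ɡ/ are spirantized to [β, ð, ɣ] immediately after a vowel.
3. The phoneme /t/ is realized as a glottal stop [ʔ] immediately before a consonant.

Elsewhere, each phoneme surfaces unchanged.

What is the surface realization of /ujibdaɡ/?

/b/ meets the environment for rule 2 (immediately after a vowel) → [β].
/d/ (between /b/ and /a/) fails the environment for rule 2, so it stays [d].
/ɡ/ (word-final) occurs immediately after a vowel → [ɣ] by rule 2.

[ujiβdaɣ]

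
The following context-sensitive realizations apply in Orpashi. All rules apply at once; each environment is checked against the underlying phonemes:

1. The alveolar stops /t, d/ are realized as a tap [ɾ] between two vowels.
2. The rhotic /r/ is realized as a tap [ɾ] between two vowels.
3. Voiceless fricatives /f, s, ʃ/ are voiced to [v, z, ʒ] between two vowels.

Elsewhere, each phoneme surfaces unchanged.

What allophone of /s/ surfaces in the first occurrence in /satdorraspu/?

/s/ — word-initial; rule 3 does not apply here → [s].

[s]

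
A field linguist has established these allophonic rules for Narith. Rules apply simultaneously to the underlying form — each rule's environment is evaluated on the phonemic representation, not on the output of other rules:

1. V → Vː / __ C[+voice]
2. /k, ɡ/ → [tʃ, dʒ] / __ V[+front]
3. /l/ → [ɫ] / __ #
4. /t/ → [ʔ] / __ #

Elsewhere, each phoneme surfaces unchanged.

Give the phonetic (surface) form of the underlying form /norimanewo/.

/n/ (word-initial) is unaffected → [n].
/o/ (between /n/ and /r/): before a voiced consonant, so rule 1 applies → [oː].
/r/ — not in any rule's target class → [r].
/i/ meets the environment for rule 1 (before a voiced consonant) → [iː].
/m/ (between /i/ and /a/) is unaffected → [m].
Rule 1 applies to /a/ (between /m/ and /n/: before a voiced consonant) → [aː].
/n/ (between /a/ and /e/) is unaffected → [n].
/e/ meets the environment for rule 1 (before a voiced consonant) → [eː].
/w/ — not in any rule's target class → [w].
/o/ (word-final) fails the environment for rule 1, so it stays [o].

[noːriːmaːneːwo]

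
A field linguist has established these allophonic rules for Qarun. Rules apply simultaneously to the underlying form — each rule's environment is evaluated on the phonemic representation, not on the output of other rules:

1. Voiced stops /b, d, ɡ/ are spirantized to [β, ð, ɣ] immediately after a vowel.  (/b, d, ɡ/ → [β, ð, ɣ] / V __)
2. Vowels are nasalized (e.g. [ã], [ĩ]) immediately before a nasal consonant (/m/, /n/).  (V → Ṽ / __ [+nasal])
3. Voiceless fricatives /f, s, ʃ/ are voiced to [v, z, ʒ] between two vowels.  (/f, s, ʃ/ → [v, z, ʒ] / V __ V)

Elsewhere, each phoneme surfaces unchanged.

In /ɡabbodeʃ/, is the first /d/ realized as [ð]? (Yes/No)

/d/ (between /o/ and /e/) occurs immediately after a vowel → [ð] by rule 1.
The actual realization is [ð], which matches [ð].

Yes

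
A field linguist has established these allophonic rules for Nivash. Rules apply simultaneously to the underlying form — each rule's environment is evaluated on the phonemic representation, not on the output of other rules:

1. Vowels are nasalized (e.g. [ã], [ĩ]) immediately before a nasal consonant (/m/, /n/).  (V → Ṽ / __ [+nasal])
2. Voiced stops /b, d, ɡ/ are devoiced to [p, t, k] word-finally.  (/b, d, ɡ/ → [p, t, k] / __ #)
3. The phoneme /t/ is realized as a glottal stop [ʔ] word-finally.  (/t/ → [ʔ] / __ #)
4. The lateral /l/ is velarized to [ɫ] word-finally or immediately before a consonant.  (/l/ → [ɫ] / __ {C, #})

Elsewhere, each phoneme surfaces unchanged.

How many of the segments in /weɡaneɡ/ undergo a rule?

Segments that undergo a rule: /a/ → [ã] (rule 1); /ɡ/ → [k] (rule 2).
All other segments surface unchanged.

2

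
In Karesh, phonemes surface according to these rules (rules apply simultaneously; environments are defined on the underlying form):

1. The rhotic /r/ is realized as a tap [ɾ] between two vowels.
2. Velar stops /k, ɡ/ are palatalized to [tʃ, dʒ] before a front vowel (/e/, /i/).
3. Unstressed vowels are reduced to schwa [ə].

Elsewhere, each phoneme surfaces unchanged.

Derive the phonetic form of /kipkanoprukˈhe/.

/k/ — word-initial, before a front vowel — surfaces as [tʃ] (rule 2).
Rule 3 applies to /i/ (between /k/ and /p/: in an unstressed syllable) → [ə].
/p/ (between /i/ and /k/): no rule targets it → [p].
/k/ — between /p/ and /a/; rule 2 does not apply here → [k].
/a/ (between /k/ and /n/) occurs in an unstressed syllable → [ə] by rule 3.
/n/ (between /a/ and /o/): no rule targets it → [n].
/o/ (between /n/ and /p/): in an unstressed syllable, so rule 3 applies → [ə].
/p/ — not in any rule's target class → [p].
/r/ — between /p/ and /u/; rule 1 does not apply here → [r].
/u/ (between /r/ and /k/): in an unstressed syllable, so rule 3 applies → [ə].
/k/ (between /u/ and /h/): rule 2 targets it, but not before a front vowel → unchanged [k].
/h/ — not in any rule's target class → [h].
/e/ (word-final): rule 3 targets it, but not in an unstressed syllable → unchanged [e].

[tʃəpkənəprəkˈhe]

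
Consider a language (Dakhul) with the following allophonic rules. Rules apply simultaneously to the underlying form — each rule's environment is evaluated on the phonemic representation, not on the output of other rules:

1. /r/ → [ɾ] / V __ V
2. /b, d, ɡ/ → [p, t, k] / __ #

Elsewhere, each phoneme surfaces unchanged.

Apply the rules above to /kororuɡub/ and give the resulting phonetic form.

Rule 1 applies to /r/ (between /o/ and /o/: between two vowels) → [ɾ].
Rule 1 applies to /r/ (between /o/ and /u/: between two vowels) → [ɾ].
/ɡ/ — between /u/ and /u/; rule 2 does not apply here → [ɡ].
/b/ — word-final, word-finally — surfaces as [p] (rule 2).

[koɾoɾuɡup]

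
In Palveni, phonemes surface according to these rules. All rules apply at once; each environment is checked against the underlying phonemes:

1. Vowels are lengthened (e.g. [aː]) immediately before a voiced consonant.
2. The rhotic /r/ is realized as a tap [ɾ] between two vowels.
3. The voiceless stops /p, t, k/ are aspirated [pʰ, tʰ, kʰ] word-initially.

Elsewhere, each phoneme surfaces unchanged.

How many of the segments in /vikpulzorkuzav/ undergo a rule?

Segments that undergo a rule: /u/ → [uː] (rule 1); /o/ → [oː] (rule 1); /u/ → [uː] (rule 1); /a/ → [aː] (rule 1).
All other segments surface unchanged.

4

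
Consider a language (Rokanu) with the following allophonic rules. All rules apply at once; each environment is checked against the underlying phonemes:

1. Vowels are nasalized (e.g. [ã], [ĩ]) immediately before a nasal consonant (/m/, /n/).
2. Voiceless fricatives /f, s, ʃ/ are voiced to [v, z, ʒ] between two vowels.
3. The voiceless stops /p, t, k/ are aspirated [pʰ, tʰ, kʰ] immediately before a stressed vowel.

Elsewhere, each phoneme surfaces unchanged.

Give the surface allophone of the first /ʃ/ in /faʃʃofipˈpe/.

/ʃ/ — between /a/ and /ʃ/; rule 2 does not apply here → [ʃ].

[ʃ]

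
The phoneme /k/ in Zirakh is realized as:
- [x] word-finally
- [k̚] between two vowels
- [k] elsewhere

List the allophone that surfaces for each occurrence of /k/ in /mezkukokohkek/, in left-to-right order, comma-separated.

[k], [k̚], [k̚], [k], [x]

Occurrence 1 (position 4): no conditioning environment matches → elsewhere allophone [k].
Occurrence 2 (position 6): between two vowels → [k̚].
Occurrence 3 (position 8): between two vowels → [k̚].
Occurrence 4 (position 11): no conditioning environment matches → elsewhere allophone [k].
Occurrence 5 (position 13): word-finally → [x].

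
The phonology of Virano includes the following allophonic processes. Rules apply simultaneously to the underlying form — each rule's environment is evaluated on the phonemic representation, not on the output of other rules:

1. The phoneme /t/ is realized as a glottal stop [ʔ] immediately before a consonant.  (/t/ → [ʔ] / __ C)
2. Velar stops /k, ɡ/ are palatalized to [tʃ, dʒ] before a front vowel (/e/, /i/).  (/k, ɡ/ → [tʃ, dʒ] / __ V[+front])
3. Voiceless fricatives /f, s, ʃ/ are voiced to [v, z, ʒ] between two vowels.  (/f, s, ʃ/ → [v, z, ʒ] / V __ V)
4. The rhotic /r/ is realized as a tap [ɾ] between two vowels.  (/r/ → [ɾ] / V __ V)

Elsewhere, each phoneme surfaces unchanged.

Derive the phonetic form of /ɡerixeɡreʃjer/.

[dʒeɾixeɡreʃjer]

Rule 2 applies to /ɡ/ (word-initial: before a front vowel) → [dʒ].
/e/ stays [e].
Rule 4 applies to /r/ (between /e/ and /i/: between two vowels) → [ɾ].
/i/ (between /r/ and /x/) is unaffected → [i].
/x/ — not in any rule's target class → [x].
/e/ (between /x/ and /ɡ/): no rule targets it → [e].
/ɡ/ — between /e/ and /r/; rule 2 does not apply here → [ɡ].
/r/ — between /ɡ/ and /e/; rule 4 does not apply here → [r].
/e/ (between /r/ and /ʃ/): no rule targets it → [e].
/ʃ/ — between /e/ and /j/; rule 3 does not apply here → [ʃ].
/j/ stays [j].
/e/ stays [e].
/r/ — word-final; rule 4 does not apply here → [r].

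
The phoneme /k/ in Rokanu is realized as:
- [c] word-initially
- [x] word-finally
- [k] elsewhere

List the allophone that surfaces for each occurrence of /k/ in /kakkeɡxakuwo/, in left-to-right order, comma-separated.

Occurrence 1 (position 1): word-initially → [c].
Occurrence 2 (position 3): no conditioning environment matches → elsewhere allophone [k].
Occurrence 3 (position 4): no conditioning environment matches → elsewhere allophone [k].
Occurrence 4 (position 9): no conditioning environment matches → elsewhere allophone [k].

[c], [k], [k], [k]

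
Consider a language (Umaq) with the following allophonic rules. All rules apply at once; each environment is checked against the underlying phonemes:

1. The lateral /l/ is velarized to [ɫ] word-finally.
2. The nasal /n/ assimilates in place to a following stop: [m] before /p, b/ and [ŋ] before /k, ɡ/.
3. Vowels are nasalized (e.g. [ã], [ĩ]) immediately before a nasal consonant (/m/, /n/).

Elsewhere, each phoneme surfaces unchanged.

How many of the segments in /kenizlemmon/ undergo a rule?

Segments that undergo a rule: /e/ → [ẽ] (rule 3); /e/ → [ẽ] (rule 3); /o/ → [õ] (rule 3).
All other segments surface unchanged.

3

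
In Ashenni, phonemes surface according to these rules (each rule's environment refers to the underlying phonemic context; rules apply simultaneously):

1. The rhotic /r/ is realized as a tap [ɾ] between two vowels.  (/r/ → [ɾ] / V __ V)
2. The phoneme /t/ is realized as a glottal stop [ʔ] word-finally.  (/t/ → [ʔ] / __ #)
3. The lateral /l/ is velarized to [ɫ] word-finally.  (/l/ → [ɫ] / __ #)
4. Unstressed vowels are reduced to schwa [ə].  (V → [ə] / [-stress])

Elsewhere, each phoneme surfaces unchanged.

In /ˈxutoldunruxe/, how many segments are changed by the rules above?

Segments that undergo a rule: /o/ → [ə] (rule 4); /u/ → [ə] (rule 4); /u/ → [ə] (rule 4); /e/ → [ə] (rule 4).
All other segments surface unchanged.

4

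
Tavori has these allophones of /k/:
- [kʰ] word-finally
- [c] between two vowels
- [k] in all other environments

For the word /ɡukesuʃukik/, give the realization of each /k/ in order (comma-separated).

Occurrence 1 (position 3): between two vowels → [c].
Occurrence 2 (position 9): between two vowels → [c].
Occurrence 3 (position 11): word-finally → [kʰ].

[c], [c], [kʰ]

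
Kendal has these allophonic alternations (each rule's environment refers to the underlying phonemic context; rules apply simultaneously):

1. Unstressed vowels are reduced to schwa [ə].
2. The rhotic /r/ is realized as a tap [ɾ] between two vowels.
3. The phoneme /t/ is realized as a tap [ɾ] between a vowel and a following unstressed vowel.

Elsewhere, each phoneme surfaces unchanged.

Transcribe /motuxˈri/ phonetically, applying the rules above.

[məɾəxˈri]

/m/ — not in any rule's target class → [m].
/o/ (between /m/ and /t/) occurs in an unstressed syllable → [ə] by rule 1.
/t/ — between /o/ and /u/, between a vowel and a following unstressed vowel — surfaces as [ɾ] (rule 3).
/u/ — between /t/ and /x/, in an unstressed syllable — surfaces as [ə] (rule 1).
/x/ (between /u/ and /r/): no rule targets it → [x].
/r/ (between /x/ and /i/) fails the environment for rule 2, so it stays [r].
/i/ (word-final): rule 1 targets it, but not in an unstressed syllable → unchanged [i].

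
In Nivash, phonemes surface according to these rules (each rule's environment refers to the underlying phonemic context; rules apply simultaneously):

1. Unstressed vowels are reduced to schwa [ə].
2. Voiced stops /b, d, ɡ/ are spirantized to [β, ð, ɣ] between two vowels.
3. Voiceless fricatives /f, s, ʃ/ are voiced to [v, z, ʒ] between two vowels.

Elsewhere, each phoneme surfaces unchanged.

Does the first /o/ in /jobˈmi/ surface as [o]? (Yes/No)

No

/o/ (between /j/ and /b/) occurs in an unstressed syllable → [ə] by rule 1.
The actual realization is [ə], not [o].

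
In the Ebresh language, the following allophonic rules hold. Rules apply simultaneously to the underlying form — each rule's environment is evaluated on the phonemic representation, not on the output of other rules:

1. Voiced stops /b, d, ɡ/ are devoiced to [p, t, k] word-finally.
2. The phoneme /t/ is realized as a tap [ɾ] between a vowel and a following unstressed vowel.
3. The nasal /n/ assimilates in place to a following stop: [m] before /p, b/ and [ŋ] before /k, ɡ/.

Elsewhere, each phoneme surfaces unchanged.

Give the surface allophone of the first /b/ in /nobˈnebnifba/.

[b]

/b/ (between /o/ and /n/) fails the environment for rule 1, so it stays [b].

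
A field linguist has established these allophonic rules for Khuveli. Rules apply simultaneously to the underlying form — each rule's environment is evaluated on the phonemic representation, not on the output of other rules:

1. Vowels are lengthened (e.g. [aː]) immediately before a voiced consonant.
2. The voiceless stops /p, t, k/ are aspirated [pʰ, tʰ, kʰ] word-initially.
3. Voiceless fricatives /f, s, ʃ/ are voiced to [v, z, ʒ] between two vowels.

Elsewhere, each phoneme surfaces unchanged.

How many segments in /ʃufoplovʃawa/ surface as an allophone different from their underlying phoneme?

Segments that undergo a rule: /f/ → [v] (rule 3); /o/ → [oː] (rule 1); /a/ → [aː] (rule 1).
All other segments surface unchanged.

3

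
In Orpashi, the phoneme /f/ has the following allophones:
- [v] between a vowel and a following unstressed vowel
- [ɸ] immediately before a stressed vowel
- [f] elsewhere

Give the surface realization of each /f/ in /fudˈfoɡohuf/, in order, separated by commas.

[f], [ɸ], [f]

Occurrence 1 (position 1): no conditioning environment matches → elsewhere allophone [f].
Occurrence 2 (position 4): immediately before a stressed vowel → [ɸ].
Occurrence 3 (position 10): no conditioning environment matches → elsewhere allophone [f].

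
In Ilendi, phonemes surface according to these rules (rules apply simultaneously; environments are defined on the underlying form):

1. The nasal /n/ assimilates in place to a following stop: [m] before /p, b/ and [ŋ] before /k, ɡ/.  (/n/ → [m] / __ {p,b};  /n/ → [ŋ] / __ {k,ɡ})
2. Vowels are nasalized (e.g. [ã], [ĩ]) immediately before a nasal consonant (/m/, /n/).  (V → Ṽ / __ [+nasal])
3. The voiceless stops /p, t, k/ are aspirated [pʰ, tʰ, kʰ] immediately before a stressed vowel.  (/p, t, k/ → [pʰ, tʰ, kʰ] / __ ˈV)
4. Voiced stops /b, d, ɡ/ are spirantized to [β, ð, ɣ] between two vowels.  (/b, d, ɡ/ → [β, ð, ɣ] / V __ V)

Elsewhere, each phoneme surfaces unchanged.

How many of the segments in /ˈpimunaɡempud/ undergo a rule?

5

Segments that undergo a rule: /p/ → [pʰ] (rule 3); /i/ → [ĩ] (rule 2); /u/ → [ũ] (rule 2); /ɡ/ → [ɣ] (rule 4); /e/ → [ẽ] (rule 2).
All other segments surface unchanged.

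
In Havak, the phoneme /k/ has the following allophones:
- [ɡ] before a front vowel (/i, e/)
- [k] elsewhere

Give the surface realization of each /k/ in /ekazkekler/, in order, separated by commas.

Occurrence 1 (position 2): no conditioning environment matches → elsewhere allophone [k].
Occurrence 2 (position 5): before a front vowel (/i, e/) → [ɡ].
Occurrence 3 (position 7): no conditioning environment matches → elsewhere allophone [k].

[k], [ɡ], [k]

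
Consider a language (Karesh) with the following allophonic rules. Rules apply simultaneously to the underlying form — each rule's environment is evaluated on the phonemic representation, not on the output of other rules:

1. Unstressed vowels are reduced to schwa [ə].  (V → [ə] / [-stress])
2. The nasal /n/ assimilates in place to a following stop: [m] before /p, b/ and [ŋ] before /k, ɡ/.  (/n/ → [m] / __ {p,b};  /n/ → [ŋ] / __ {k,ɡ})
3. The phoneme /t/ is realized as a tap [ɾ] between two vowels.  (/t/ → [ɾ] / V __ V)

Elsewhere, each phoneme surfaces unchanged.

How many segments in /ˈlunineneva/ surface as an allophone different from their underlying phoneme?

4

Segments that undergo a rule: /i/ → [ə] (rule 1); /e/ → [ə] (rule 1); /e/ → [ə] (rule 1); /a/ → [ə] (rule 1).
All other segments surface unchanged.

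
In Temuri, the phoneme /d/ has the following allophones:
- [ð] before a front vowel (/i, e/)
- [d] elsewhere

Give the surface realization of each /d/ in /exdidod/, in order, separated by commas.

[ð], [d], [d]

Occurrence 1 (position 3): before a front vowel (/i, e/) → [ð].
Occurrence 2 (position 5): no conditioning environment matches → elsewhere allophone [d].
Occurrence 3 (position 7): no conditioning environment matches → elsewhere allophone [d].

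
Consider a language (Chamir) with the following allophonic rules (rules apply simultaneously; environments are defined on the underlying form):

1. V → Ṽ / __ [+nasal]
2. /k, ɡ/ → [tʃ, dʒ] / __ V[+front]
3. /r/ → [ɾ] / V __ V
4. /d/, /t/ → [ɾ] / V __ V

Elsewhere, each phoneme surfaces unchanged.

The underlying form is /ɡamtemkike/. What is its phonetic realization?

[ɡãmtẽmtʃitʃe]

/ɡ/ (word-initial) fails the environment for rule 2, so it stays [ɡ].
/a/ (between /ɡ/ and /m/): before a nasal consonant, so rule 1 applies → [ã].
/m/ (between /a/ and /t/): no rule targets it → [m].
/t/ (between /m/ and /e/) is in the target of rule 4 but the environment (between two vowels) is not met → [t].
/e/ meets the environment for rule 1 (before a nasal consonant) → [ẽ].
/m/ (between /e/ and /k/): no rule targets it → [m].
/k/ (between /m/ and /i/) occurs before a front vowel → [tʃ] by rule 2.
/i/ — between /k/ and /k/; rule 1 does not apply here → [i].
/k/ (between /i/ and /e/): before a front vowel, so rule 2 applies → [tʃ].
/e/ (word-final) is in the target of rule 1 but the environment (before a nasal consonant) is not met → [e].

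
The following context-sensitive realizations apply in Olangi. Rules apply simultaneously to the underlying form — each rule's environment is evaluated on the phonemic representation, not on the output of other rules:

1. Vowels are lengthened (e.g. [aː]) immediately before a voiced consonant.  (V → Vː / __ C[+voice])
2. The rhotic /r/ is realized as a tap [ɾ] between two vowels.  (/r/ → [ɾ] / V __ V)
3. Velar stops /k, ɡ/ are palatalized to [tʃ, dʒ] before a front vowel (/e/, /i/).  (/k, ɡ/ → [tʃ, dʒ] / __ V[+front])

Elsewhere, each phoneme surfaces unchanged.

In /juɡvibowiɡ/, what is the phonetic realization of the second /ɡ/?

/ɡ/ (word-final): rule 3 targets it, but not before a front vowel → unchanged [ɡ].

[ɡ]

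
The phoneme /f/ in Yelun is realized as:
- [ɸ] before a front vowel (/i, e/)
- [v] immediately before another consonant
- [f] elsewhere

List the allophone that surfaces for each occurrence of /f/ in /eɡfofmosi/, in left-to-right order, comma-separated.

Occurrence 1 (position 3): no conditioning environment matches → elsewhere allophone [f].
Occurrence 2 (position 5): immediately before another consonant → [v].

[f], [v]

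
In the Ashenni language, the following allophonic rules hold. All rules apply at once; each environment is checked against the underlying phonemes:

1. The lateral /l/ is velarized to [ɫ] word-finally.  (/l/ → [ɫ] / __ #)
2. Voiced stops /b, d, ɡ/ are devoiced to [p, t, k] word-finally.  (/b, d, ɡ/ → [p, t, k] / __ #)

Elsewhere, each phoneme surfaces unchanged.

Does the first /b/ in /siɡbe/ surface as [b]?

/b/ (between /ɡ/ and /e/) fails the environment for rule 2, so it stays [b].
The actual realization is [b], which matches [b].

Yes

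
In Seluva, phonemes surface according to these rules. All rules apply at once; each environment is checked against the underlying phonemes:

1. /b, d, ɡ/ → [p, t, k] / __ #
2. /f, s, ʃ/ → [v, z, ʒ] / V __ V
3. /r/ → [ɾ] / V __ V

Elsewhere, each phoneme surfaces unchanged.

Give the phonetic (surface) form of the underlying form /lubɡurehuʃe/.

/l/ (word-initial): no rule targets it → [l].
/u/ stays [u].
/b/ (between /u/ and /ɡ/) is in the target of rule 1 but the environment (word-finally) is not met → [b].
/ɡ/ — between /b/ and /u/; rule 1 does not apply here → [ɡ].
/u/ (between /ɡ/ and /r/) is unaffected → [u].
/r/ — between /u/ and /e/, between two vowels — surfaces as [ɾ] (rule 3).
/e/ (between /r/ and /h/): no rule targets it → [e].
/h/ (between /e/ and /u/) is unaffected → [h].
/u/ stays [u].
Rule 2 applies to /ʃ/ (between /u/ and /e/: between two vowels) → [ʒ].
/e/ stays [e].

[lubɡuɾehuʒe]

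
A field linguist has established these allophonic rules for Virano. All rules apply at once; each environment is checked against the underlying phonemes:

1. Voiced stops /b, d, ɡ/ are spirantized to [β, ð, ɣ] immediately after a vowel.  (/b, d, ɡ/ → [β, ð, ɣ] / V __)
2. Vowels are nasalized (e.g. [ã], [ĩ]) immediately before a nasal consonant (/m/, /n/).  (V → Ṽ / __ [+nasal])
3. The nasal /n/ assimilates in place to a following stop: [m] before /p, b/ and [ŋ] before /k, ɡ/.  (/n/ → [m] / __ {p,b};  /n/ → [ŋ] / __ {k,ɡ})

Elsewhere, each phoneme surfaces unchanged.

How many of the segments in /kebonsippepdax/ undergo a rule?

2

Segments that undergo a rule: /b/ → [β] (rule 1); /o/ → [õ] (rule 2).
All other segments surface unchanged.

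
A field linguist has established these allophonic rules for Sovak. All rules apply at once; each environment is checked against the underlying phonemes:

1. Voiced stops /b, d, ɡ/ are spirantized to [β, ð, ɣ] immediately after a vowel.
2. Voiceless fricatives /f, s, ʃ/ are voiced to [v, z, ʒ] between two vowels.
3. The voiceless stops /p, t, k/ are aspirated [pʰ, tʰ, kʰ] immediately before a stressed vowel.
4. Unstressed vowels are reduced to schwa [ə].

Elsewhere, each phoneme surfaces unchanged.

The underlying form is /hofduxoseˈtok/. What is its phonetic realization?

[həfdəxəzəˈtʰok]

/h/ — not in any rule's target class → [h].
/o/ meets the environment for rule 4 (in an unstressed syllable) → [ə].
/f/ (between /o/ and /d/) is in the target of rule 2 but the environment (between two vowels) is not met → [f].
/d/ (between /f/ and /u/): rule 1 targets it, but not immediately after a vowel → unchanged [d].
/u/ (between /d/ and /x/) occurs in an unstressed syllable → [ə] by rule 4.
/x/ (between /u/ and /o/): no rule targets it → [x].
Rule 4 applies to /o/ (between /x/ and /s/: in an unstressed syllable) → [ə].
/s/ (between /o/ and /e/) occurs between two vowels → [z] by rule 2.
/e/ — between /s/ and /t/, in an unstressed syllable — surfaces as [ə] (rule 4).
/t/ (between /e/ and /o/): immediately before a stressed vowel, so rule 3 applies → [tʰ].
/o/ — between /t/ and /k/; rule 4 does not apply here → [o].
/k/ (word-final): rule 3 targets it, but not immediately before a stressed vowel → unchanged [k].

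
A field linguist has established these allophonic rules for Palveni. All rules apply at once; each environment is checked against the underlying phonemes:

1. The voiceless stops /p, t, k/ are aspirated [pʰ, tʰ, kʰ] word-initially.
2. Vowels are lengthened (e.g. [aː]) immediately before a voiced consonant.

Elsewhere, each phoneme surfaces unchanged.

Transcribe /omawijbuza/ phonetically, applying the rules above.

/o/ — word-initial, before a voiced consonant — surfaces as [oː] (rule 2).
/m/ — not in any rule's target class → [m].
/a/ (between /m/ and /w/): before a voiced consonant, so rule 2 applies → [aː].
/w/ — not in any rule's target class → [w].
/i/ (between /w/ and /j/) occurs before a voiced consonant → [iː] by rule 2.
/j/ — not in any rule's target class → [j].
/b/ — not in any rule's target class → [b].
Rule 2 applies to /u/ (between /b/ and /z/: before a voiced consonant) → [uː].
/z/ stays [z].
/a/ (word-final) fails the environment for rule 2, so it stays [a].

[oːmaːwiːjbuːza]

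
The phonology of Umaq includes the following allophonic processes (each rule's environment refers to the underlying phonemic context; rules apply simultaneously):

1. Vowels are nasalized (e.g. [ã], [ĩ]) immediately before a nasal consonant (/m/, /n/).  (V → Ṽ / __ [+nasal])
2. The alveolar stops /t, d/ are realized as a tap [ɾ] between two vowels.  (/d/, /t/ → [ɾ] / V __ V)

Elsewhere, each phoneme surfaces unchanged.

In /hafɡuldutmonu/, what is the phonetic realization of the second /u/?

/u/ (between /d/ and /t/) fails the environment for rule 1, so it stays [u].

[u]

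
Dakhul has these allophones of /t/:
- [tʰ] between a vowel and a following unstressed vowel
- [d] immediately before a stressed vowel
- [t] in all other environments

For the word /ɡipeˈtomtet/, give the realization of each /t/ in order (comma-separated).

[d], [t], [t]

Occurrence 1 (position 5): immediately before a stressed vowel → [d].
Occurrence 2 (position 8): no conditioning environment matches → elsewhere allophone [t].
Occurrence 3 (position 10): no conditioning environment matches → elsewhere allophone [t].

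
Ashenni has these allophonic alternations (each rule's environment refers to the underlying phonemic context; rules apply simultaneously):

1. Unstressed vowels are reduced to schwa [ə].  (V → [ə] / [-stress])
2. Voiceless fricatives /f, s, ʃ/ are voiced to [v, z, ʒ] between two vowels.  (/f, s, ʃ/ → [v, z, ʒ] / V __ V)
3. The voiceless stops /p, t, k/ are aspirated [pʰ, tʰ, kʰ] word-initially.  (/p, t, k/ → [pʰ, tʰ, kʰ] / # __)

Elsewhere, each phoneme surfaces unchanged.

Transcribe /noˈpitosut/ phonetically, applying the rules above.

/o/ (between /n/ and /p/) occurs in an unstressed syllable → [ə] by rule 1.
/p/ — between /o/ and /i/; rule 3 does not apply here → [p].
/i/ (between /p/ and /t/) fails the environment for rule 1, so it stays [i].
/t/ — between /i/ and /o/; rule 3 does not apply here → [t].
/o/ — between /t/ and /s/, in an unstressed syllable — surfaces as [ə] (rule 1).
/s/ — between /o/ and /u/, between two vowels — surfaces as [z] (rule 2).
/u/ (between /s/ and /t/): in an unstressed syllable, so rule 1 applies → [ə].
/t/ (word-final): rule 3 targets it, but not word-initially → unchanged [t].

[nəˈpitəzət]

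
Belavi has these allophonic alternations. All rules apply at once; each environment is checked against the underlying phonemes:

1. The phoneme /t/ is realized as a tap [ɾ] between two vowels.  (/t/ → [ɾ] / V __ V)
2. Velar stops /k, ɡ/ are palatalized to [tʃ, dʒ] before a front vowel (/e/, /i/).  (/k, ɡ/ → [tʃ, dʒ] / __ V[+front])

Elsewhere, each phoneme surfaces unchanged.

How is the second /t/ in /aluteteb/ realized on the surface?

[ɾ]

/t/ — between /e/ and /e/, between two vowels — surfaces as [ɾ] (rule 1).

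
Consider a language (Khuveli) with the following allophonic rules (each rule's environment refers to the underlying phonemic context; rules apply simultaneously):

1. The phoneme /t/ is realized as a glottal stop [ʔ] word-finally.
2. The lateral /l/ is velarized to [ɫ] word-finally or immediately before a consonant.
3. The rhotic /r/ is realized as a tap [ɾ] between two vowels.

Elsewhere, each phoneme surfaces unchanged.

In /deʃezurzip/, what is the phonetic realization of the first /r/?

[r]

/r/ (between /u/ and /z/): rule 3 targets it, but not between two vowels → unchanged [r].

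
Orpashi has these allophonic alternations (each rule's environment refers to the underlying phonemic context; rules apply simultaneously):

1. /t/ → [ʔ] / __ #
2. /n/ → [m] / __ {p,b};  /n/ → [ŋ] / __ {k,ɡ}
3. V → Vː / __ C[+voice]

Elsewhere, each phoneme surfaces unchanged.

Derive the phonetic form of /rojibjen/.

[roːjiːbjeːn]

/r/ (word-initial): no rule targets it → [r].
/o/ (between /r/ and /j/): before a voiced consonant, so rule 3 applies → [oː].
/j/ — not in any rule's target class → [j].
Rule 3 applies to /i/ (between /j/ and /b/: before a voiced consonant) → [iː].
/b/ (between /i/ and /j/): no rule targets it → [b].
/j/ — not in any rule's target class → [j].
/e/ meets the environment for rule 3 (before a voiced consonant) → [eː].
/n/ (word-final) is in the target of rule 2 but the environment (before a labial or velar stop) is not met → [n].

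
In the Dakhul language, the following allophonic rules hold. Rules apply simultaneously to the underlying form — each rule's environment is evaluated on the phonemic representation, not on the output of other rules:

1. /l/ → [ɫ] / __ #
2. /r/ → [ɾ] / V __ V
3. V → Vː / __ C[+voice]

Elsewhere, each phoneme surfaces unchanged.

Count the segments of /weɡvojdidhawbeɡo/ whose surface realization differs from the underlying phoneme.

5

Segments that undergo a rule: /e/ → [eː] (rule 3); /o/ → [oː] (rule 3); /i/ → [iː] (rule 3); /a/ → [aː] (rule 3); /e/ → [eː] (rule 3).
All other segments surface unchanged.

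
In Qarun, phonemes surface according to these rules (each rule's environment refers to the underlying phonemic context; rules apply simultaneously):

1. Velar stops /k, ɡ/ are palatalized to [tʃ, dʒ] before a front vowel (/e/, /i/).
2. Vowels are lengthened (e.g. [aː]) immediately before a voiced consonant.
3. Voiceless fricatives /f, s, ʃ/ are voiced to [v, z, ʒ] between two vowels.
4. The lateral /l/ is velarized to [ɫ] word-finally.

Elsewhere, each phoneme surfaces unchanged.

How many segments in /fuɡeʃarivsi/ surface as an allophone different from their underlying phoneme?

Segments that undergo a rule: /u/ → [uː] (rule 2); /ɡ/ → [dʒ] (rule 1); /ʃ/ → [ʒ] (rule 3); /a/ → [aː] (rule 2); /i/ → [iː] (rule 2).
All other segments surface unchanged.

5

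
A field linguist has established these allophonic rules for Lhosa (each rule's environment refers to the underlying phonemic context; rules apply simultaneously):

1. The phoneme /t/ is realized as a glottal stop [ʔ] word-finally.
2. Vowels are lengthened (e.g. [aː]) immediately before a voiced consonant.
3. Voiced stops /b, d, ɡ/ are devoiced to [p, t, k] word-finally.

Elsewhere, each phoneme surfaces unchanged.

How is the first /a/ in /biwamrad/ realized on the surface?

[aː]

/a/ (between /w/ and /m/): before a voiced consonant, so rule 2 applies → [aː].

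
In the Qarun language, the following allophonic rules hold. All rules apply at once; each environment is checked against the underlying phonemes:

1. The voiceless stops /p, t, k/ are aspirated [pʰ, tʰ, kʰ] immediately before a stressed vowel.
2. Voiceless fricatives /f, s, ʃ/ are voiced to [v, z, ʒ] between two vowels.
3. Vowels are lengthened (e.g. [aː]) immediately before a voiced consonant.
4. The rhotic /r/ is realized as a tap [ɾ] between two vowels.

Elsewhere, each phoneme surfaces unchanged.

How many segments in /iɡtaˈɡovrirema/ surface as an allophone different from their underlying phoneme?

6

Segments that undergo a rule: /i/ → [iː] (rule 3); /a/ → [aː] (rule 3); /o/ → [oː] (rule 3); /i/ → [iː] (rule 3); /r/ → [ɾ] (rule 4); /e/ → [eː] (rule 3).
All other segments surface unchanged.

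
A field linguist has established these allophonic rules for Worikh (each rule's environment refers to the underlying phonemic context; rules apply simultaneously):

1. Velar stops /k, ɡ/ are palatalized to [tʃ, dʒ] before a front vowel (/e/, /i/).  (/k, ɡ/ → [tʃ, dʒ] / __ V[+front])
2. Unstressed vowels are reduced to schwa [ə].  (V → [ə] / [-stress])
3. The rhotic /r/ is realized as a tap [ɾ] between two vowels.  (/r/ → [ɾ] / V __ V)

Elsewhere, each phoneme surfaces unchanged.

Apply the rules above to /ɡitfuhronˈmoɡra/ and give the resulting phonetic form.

[dʒətfəhrənˈmoɡrə]

/ɡ/ (word-initial): before a front vowel, so rule 1 applies → [dʒ].
/i/ (between /ɡ/ and /t/) occurs in an unstressed syllable → [ə] by rule 2.
/t/ (between /i/ and /f/) is unaffected → [t].
/f/ (between /t/ and /u/): no rule targets it → [f].
/u/ (between /f/ and /h/) occurs in an unstressed syllable → [ə] by rule 2.
/h/ (between /u/ and /r/): no rule targets it → [h].
/r/ (between /h/ and /o/) is in the target of rule 3 but the environment (between two vowels) is not met → [r].
/o/ (between /r/ and /n/) occurs in an unstressed syllable → [ə] by rule 2.
/n/ — not in any rule's target class → [n].
/m/ stays [m].
/o/ — between /m/ and /ɡ/; rule 2 does not apply here → [o].
/ɡ/ (between /o/ and /r/) fails the environment for rule 1, so it stays [ɡ].
/r/ (between /ɡ/ and /a/) is in the target of rule 3 but the environment (between two vowels) is not met → [r].
/a/ meets the environment for rule 2 (in an unstressed syllable) → [ə].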